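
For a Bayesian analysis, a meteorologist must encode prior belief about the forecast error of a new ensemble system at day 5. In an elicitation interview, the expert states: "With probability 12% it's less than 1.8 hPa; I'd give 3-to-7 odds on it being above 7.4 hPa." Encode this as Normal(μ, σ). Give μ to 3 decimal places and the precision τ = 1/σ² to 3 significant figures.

The p-quantile of Normal(μ,σ) is μ + z_p·σ, with z_{0.12} = -1.175 and z_{0.7} = 0.5244.
Eliminate σ: μ = (z₂·x₁ − z₁·x₂)/(z₂ − z₁) = (0.5244·1.8 − (-1.175)·7.4)/1.699 = 5.672.
Then σ = (x₂ − x₁)/(z₂ − z₁) = (7.4 − 1.8)/1.699 = 3.295.
Precision τ = 1/σ² = 1/3.295² = 0.0921.

μ = 5.672, τ = 0.0921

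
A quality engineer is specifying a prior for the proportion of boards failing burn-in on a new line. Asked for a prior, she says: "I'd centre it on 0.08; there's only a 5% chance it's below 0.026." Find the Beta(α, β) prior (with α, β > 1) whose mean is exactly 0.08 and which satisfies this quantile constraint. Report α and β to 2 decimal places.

With mean 0.08 fixed, write α = 0.08s, β = 0.92s where s = α+β.
Need P(θ < 0.026) = 0.05 under Beta(0.08s, 0.92s). Normal approximation: (q−m)/√(m(1−m)/s) ≈ z_{0.05} = -1.64, so s ≈ 0.08·0.92·(-1.64)²/(0.026−0.08)² = 68.3.
At s = 68.3: P(θ<0.026) ≈ 0.017. Adjusting to match 0.05 gives s ≈ 44.24.
So α = 0.08·44.24 ≈ 3.54, β = 0.92·44.24 ≈ 40.70.

α ≈ 3.54, β ≈ 40.70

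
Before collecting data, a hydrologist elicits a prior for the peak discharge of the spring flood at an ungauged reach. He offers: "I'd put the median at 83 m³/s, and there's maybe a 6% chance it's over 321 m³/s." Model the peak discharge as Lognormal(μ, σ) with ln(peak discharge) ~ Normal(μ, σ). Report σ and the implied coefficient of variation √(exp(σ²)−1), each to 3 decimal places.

σ ≈ 0.870, CV ≈ 1.064

If T ~ Lognormal(μ,σ) then ln T ~ Normal(μ,σ), so the p-quantile of ln T is μ + z_p·σ.
ln(83) = 4.419 and ln(321) = 5.771; z_{0.5} = 0, z_{0.94} = 1.555.
σ = (5.771 − 4.419)/(1.555 − (0)) = 0.870.
μ = 4.419 − (0)·0.870 = 4.419.
CV = √(exp(σ²)−1) = √(exp(0.7568)−1) = 1.064.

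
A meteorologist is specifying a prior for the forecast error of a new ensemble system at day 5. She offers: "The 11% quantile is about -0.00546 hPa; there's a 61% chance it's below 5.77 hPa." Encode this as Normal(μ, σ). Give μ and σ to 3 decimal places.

μ = 4.699, σ = 3.835

For Normal(μ,σ), the p-quantile is μ + z_p·σ. Here z_{0.11} = -1.227, z_{0.61} = 0.2793.
So -0.00546 = μ − 1.227σ and 5.77 = μ + 0.2793σ.
Subtracting: σ = (5.77 − -0.00546)/(0.2793 − (-1.227)) = 3.835.
Then μ = -0.00546 − (-1.227)·3.835 = 4.699.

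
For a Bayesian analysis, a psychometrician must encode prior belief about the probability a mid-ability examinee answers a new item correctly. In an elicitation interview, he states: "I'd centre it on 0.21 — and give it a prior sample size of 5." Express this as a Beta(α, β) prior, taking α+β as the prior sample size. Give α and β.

α = 1.05, β = 3.95

Under the effective-sample-size interpretation, Beta(α, β) has prior mean α/(α+β) and prior sample size α+β.
So α+β = 5 and α/(α+β) = 0.21, giving α = 0.21·5 = 1.05 and β = 5 − 1.05 = 3.95.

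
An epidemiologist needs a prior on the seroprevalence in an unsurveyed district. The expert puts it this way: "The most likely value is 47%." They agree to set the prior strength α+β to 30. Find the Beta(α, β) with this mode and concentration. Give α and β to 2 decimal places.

α = 14.16, β = 15.84

For α,β > 1 the Beta mode is (α−1)/(α+β−2). With α+β = 30, the mode is (α−1)/28.
Set (α−1)/28 = 0.47 → α = 1 + 0.47·28 = 14.16.
β = 30 − α = 15.84.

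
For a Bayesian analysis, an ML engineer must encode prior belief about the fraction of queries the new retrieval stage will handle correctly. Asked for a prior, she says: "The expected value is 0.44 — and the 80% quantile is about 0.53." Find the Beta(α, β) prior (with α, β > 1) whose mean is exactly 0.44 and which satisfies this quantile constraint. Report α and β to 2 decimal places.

α ≈ 9.42, β ≈ 12.00

With mean 0.44 fixed, write α = 0.44s, β = 0.56s where s = α+β.
Need P(θ < 0.53) = 0.8 under Beta(0.44s, 0.56s). Normal approximation: (q−m)/√(m(1−m)/s) ≈ z_{0.8} = 0.842, so s ≈ 0.44·0.56·(0.842)²/(0.53−0.44)² = 21.5.
At s = 21.5: P(θ<0.53) ≈ 0.801. Adjusting to match 0.8 gives s ≈ 21.42.
So α = 0.44·21.42 ≈ 9.42, β = 0.56·21.42 ≈ 12.00.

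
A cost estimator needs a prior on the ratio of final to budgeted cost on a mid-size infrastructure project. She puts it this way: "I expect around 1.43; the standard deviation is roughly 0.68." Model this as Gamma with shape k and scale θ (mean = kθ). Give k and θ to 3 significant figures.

k ≈ 4.42, θ ≈ 0.323

For Gamma(k, scale θ): mean = kθ, variance = kθ², so CV = 1/√k.
CV = SD/mean = 0.68/1.43 = 0.4755, hence k = 1/CV² = 4.42.
Then θ = mean/k = 1.43/4.42 = 0.323.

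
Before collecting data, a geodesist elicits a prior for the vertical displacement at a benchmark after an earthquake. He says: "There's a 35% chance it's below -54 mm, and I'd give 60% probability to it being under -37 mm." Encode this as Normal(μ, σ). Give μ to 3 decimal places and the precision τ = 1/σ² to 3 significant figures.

The p-quantile of Normal(μ,σ) is μ + z_p·σ, with z_{0.35} = -0.3853 and z_{0.6} = 0.2533.
Eliminate σ: μ = (z₂·x₁ − z₁·x₂)/(z₂ − z₁) = (0.2533·-54 − (-0.3853)·-37)/0.6387 = -43.744.
Then σ = (x₂ − x₁)/(z₂ − z₁) = (-37 − -54)/0.6387 = 26.618.
Precision τ = 1/σ² = 1/26.62² = 0.00141.

μ = -43.744, τ = 0.00141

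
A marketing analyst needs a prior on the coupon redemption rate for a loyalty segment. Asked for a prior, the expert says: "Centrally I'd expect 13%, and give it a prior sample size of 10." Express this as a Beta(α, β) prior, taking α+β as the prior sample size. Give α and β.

Under the effective-sample-size interpretation, Beta(α, β) has prior mean α/(α+β) and prior sample size α+β.
So α+β = 10 and α/(α+β) = 0.13, giving α = 0.13·10 = 1.3 and β = 10 − 1.3 = 8.7.

α = 1.3, β = 8.7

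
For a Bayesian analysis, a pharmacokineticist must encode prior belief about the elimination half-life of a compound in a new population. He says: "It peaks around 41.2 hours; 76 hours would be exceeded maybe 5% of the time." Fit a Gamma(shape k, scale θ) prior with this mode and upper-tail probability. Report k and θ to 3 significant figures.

k ≈ 8.43, θ ≈ 5.55

Gamma(k,θ) with k>1 has mode (k−1)θ, so θ = 41.2/(k−1).
Need P(X < 76) = 0.95 with θ tied to k this way. Start at k = 2, θ = 41.2: P(X<76) ≈ 0.550.
Too low — raise k to concentrate. Iterating converges to k ≈ 8.43.
Then θ = 41.2/(8.43−1) ≈ 5.55.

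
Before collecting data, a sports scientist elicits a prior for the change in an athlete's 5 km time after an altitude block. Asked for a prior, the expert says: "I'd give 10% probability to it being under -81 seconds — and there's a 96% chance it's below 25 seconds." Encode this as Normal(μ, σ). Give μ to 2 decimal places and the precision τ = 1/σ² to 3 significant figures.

For Normal(μ,σ), the p-quantile is μ + z_p·σ. Here z_{0.1} = -1.282, z_{0.96} = 1.751.
So -81 = μ − 1.282σ and 25 = μ + 1.751σ.
Subtracting: σ = (25 − -81)/(1.751 − (-1.282)) = 34.96.
Then μ = -81 − (-1.282)·34.96 = -36.20.
Precision τ = 1/σ² = 1/34.96² = 0.000818.

μ = -36.20, τ = 0.000818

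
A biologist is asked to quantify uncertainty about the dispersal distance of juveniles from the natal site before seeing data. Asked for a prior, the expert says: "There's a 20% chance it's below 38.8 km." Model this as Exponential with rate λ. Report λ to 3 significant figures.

P(T < 38.8) = 1 − e^(−λ·38.8) = 0.2, so λ = −ln(1−0.2)/38.8 = −ln(0.8)/38.8 = 0.00575.

λ ≈ 0.00575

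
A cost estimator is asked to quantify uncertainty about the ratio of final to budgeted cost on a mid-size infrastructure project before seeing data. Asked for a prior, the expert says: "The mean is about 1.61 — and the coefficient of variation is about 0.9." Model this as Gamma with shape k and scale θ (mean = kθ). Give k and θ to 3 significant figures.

For Gamma(k, scale θ): mean = kθ, variance = kθ², so CV = 1/√k.
CV = 0.9, hence k = 1/CV² = 1.23.
Then θ = mean/k = 1.61/1.23 = 1.3.

k ≈ 1.23, θ ≈ 1.3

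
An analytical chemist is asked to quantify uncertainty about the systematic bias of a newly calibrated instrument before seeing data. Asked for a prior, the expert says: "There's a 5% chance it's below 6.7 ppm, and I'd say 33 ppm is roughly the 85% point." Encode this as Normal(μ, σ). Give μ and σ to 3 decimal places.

μ = 22.834, σ = 9.809

For Normal(μ,σ), the p-quantile is μ + z_p·σ. Here z_{0.05} = -1.645, z_{0.85} = 1.036.
So 6.7 = μ − 1.645σ and 33 = μ + 1.036σ.
Subtracting: σ = (33 − 6.7)/(1.036 − (-1.645)) = 9.809.
Then μ = 6.7 − (-1.645)·9.809 = 22.834.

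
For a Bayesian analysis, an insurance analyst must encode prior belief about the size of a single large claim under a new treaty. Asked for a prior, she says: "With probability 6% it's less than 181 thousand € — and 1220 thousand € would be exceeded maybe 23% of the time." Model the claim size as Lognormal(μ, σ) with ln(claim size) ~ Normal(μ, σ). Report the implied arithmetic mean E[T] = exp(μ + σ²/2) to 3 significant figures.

E[T] ≈ 933 thousand €

If T ~ Lognormal(μ,σ) then ln T ~ Normal(μ,σ), so the p-quantile of ln T is μ + z_p·σ.
ln(181) = 5.198 and ln(1220) = 7.107; z_{0.06} = -1.555, z_{0.77} = 0.7388.
σ = (7.107 − 5.198)/(0.7388 − (-1.555)) = 0.832.
μ = 5.198 − (-1.555)·0.832 = 6.492.
E[T] = exp(μ + σ²/2) = exp(6.492 + 0.3460) = 933 thousand €.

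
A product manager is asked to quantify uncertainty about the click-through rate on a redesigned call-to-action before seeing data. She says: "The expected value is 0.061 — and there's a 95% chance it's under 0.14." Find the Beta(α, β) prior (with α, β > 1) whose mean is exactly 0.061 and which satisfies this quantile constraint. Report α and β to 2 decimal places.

With mean 0.061 fixed, write α = 0.061s, β = 0.939s where s = α+β.
Need P(θ < 0.14) = 0.95 under Beta(0.061s, 0.939s). Normal approximation: (q−m)/√(m(1−m)/s) ≈ z_{0.95} = 1.64, so s ≈ 0.061·0.939·(1.64)²/(0.14−0.061)² = 24.8.
At s = 24.8: P(θ<0.14) ≈ 0.930. Adjusting to match 0.95 gives s ≈ 33.35.
So α = 0.061·33.35 ≈ 2.03, β = 0.939·33.35 ≈ 31.31.

α ≈ 2.03, β ≈ 31.31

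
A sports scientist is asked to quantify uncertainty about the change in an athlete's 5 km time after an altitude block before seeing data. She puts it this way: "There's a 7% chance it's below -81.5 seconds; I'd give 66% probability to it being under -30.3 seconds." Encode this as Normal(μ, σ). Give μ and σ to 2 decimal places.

μ = -41.48, σ = 27.11

The p-quantile of Normal(μ,σ) is μ + z_p·σ, with z_{0.07} = -1.476 and z_{0.66} = 0.4125.
Eliminate σ: μ = (z₂·x₁ − z₁·x₂)/(z₂ − z₁) = (0.4125·-81.5 − (-1.476)·-30.3)/1.888 = -41.48.
Then σ = (x₂ − x₁)/(z₂ − z₁) = (-30.3 − -81.5)/1.888 = 27.11.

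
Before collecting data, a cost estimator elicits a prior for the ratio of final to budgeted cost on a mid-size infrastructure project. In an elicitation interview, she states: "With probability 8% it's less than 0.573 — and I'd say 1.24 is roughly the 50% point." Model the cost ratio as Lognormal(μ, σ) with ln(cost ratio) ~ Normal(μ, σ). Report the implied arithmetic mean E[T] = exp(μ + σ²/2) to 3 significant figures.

If T ~ Lognormal(μ,σ) then ln T ~ Normal(μ,σ), so the p-quantile of ln T is μ + z_p·σ.
ln(0.573) = -0.5569 and ln(1.24) = 0.2151; z_{0.08} = -1.405, z_{0.5} = 0.
σ = (0.2151 − -0.5569)/(0 − (-1.405)) = 0.549.
μ = -0.5569 − (-1.405)·0.549 = 0.215.
E[T] = exp(μ + σ²/2) = exp(0.215 + 0.1509) = 1.44.

E[T] ≈ 1.44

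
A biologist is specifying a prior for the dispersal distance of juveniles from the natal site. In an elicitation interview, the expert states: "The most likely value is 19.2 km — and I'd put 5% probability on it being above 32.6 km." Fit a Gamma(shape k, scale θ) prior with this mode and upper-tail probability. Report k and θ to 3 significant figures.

Gamma(k,θ) with k>1 has mode (k−1)θ, so θ = 19.2/(k−1).
Need P(X < 32.6) = 0.95 with θ tied to k this way. Start at k = 2, θ = 19.2: P(X<32.6) ≈ 0.506.
Too low — raise k to concentrate. Iterating converges to k ≈ 11.
Then θ = 19.2/(11−1) ≈ 1.93.

k ≈ 11, θ ≈ 1.93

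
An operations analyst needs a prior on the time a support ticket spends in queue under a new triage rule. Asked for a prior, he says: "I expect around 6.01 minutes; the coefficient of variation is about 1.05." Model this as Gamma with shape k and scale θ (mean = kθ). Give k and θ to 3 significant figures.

k ≈ 0.907, θ ≈ 6.63

For Gamma(k, scale θ): mean = kθ, variance = kθ², so CV = 1/√k.
CV = 1.05, hence k = 1/CV² = 0.907.
Then θ = mean/k = 6.01/0.907 = 6.63.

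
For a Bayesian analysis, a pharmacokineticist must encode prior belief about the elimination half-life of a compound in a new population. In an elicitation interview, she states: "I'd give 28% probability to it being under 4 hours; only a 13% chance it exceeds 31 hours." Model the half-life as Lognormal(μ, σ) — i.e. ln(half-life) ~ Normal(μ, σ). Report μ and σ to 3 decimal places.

If T ~ Lognormal(μ,σ) then ln T ~ Normal(μ,σ), so the p-quantile of ln T is μ + z_p·σ.
ln(4) = 1.386 and ln(31) = 3.434; z_{0.28} = -0.5828, z_{0.87} = 1.126.
σ = (3.434 − 1.386)/(1.126 − (-0.5828)) = 1.198.
μ = 1.386 − (-0.5828)·1.198 = 2.085.

μ ≈ 2.085, σ ≈ 1.198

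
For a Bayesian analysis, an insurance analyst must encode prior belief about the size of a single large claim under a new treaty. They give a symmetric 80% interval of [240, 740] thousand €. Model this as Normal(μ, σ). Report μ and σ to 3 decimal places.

A symmetric 80% interval runs μ ± z·σ with z = 1.282.
Half-width = 250, so σ = 250/1.282 = 195.076.
μ is the interval midpoint, 490.000.

μ = 490.000, σ = 195.076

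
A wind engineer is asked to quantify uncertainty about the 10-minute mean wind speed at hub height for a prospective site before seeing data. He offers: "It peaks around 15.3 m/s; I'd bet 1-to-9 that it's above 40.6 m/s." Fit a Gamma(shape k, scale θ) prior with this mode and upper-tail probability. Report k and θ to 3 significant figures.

k ≈ 3.01, θ ≈ 7.6

Gamma(k,θ) with k>1 has mode (k−1)θ, so θ = 15.3/(k−1).
Need P(X < 40.6) = 0.9 with θ tied to k this way. Start at k = 2, θ = 15.3: P(X<40.6) ≈ 0.743.
Too low — raise k to concentrate. Iterating converges to k ≈ 3.01.
Then θ = 15.3/(3.01−1) ≈ 7.6.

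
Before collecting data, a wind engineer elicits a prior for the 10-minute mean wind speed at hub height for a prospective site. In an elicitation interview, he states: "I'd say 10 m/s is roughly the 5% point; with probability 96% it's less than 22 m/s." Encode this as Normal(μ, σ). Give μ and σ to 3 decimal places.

For Normal(μ,σ), the p-quantile is μ + z_p·σ. Here z_{0.05} = -1.645, z_{0.96} = 1.751.
So 10 = μ − 1.645σ and 22 = μ + 1.751σ.
Subtracting: σ = (22 − 10)/(1.751 − (-1.645)) = 3.534.
Then μ = 10 − (-1.645)·3.534 = 15.813.

μ = 15.813, σ = 3.534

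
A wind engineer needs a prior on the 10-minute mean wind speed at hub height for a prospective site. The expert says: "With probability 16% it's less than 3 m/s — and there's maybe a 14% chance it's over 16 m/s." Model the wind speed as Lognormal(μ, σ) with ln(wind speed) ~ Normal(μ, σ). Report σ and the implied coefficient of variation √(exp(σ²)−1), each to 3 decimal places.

If T ~ Lognormal(μ,σ) then ln T ~ Normal(μ,σ), so the p-quantile of ln T is μ + z_p·σ.
ln(3) = 1.099 and ln(16) = 2.773; z_{0.16} = -0.9945, z_{0.86} = 1.08.
σ = (2.773 − 1.099)/(1.08 − (-0.9945)) = 0.807.
μ = 1.099 − (-0.9945)·0.807 = 1.901.
CV = √(exp(σ²)−1) = √(exp(0.6510)−1) = 0.958.

σ ≈ 0.807, CV ≈ 0.958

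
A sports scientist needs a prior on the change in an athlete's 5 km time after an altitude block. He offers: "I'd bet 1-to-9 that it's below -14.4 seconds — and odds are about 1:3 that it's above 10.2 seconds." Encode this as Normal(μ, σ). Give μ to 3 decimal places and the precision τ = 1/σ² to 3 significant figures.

μ = 1.717, τ = 0.00632

For Normal(μ,σ), the p-quantile is μ + z_p·σ. Here z_{0.1} = -1.282, z_{0.75} = 0.6745.
So -14.4 = μ − 1.282σ and 10.2 = μ + 0.6745σ.
Subtracting: σ = (10.2 − -14.4)/(0.6745 − (-1.282)) = 12.576.
Then μ = -14.4 − (-1.282)·12.576 = 1.717.
Precision τ = 1/σ² = 1/12.58² = 0.00632.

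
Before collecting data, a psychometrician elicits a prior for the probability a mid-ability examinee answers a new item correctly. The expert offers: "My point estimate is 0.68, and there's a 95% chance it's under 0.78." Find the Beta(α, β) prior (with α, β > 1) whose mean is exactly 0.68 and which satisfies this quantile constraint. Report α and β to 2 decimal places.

With mean 0.68 fixed, write α = 0.68s, β = 0.32s where s = α+β.
Need P(θ < 0.78) = 0.95 under Beta(0.68s, 0.32s). Normal approximation: (q−m)/√(m(1−m)/s) ≈ z_{0.95} = 1.64, so s ≈ 0.68·0.32·(1.64)²/(0.78−0.68)² = 58.9.
At s = 58.9: P(θ<0.78) ≈ 0.958. Adjusting to match 0.95 gives s ≈ 53.57.
So α = 0.68·53.57 ≈ 36.43, β = 0.32·53.57 ≈ 17.14.

α ≈ 36.43, β ≈ 17.14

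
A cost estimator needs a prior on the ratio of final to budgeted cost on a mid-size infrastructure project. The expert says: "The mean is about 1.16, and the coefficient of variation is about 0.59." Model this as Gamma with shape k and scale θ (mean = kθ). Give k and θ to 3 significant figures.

k ≈ 2.87, θ ≈ 0.404

For Gamma(k, scale θ): mean = kθ, variance = kθ², so CV = 1/√k.
CV = 0.59, hence k = 1/CV² = 2.87.
Then θ = mean/k = 1.16/2.87 = 0.404.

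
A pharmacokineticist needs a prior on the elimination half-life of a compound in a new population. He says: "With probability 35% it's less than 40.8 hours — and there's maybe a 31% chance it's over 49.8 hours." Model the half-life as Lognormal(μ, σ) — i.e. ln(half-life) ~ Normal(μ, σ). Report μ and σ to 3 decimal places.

μ ≈ 3.796, σ ≈ 0.226

If T ~ Lognormal(μ,σ) then ln T ~ Normal(μ,σ), so the p-quantile of ln T is μ + z_p·σ.
ln(40.8) = 3.709 and ln(49.8) = 3.908; z_{0.35} = -0.3853, z_{0.69} = 0.4959.
σ = (3.908 − 3.709)/(0.4959 − (-0.3853)) = 0.226.
μ = 3.709 − (-0.3853)·0.226 = 3.796.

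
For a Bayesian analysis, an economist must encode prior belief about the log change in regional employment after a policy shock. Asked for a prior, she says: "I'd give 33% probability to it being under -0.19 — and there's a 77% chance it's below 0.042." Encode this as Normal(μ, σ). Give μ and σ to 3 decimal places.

The p-quantile of Normal(μ,σ) is μ + z_p·σ, with z_{0.33} = -0.4399 and z_{0.77} = 0.7388.
Eliminate σ: μ = (z₂·x₁ − z₁·x₂)/(z₂ − z₁) = (0.7388·-0.19 − (-0.4399)·0.042)/1.179 = -0.103.
Then σ = (x₂ − x₁)/(z₂ − z₁) = (0.042 − -0.19)/1.179 = 0.197.

μ = -0.103, σ = 0.197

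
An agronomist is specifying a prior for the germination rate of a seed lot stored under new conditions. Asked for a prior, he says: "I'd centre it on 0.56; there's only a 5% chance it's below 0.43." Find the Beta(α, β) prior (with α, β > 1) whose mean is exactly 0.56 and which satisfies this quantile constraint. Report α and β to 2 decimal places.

α ≈ 22.20, β ≈ 17.44

With mean 0.56 fixed, write α = 0.56s, β = 0.44s where s = α+β.
Need P(θ < 0.43) = 0.05 under Beta(0.56s, 0.44s). Normal approximation: (q−m)/√(m(1−m)/s) ≈ z_{0.05} = -1.64, so s ≈ 0.56·0.44·(-1.64)²/(0.43−0.56)² = 39.4.
At s = 39.4: P(θ<0.43) ≈ 0.050. Adjusting to match 0.05 gives s ≈ 39.64.
So α = 0.56·39.64 ≈ 22.20, β = 0.44·39.64 ≈ 17.44.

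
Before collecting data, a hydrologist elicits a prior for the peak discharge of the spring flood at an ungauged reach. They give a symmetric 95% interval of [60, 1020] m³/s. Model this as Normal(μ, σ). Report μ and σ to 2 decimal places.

μ = 540.00, σ = 244.90

A symmetric 95% interval runs μ ± z·σ with z = 1.96.
Half-width = 480, so σ = 480/1.96 = 244.90.
μ is the interval midpoint, 540.00.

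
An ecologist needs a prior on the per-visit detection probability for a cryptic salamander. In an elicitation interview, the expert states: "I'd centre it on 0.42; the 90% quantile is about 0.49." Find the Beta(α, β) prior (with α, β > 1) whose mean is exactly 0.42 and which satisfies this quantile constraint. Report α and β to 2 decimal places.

With mean 0.42 fixed, write α = 0.42s, β = 0.58s where s = α+β.
Need P(θ < 0.49) = 0.9 under Beta(0.42s, 0.58s). Normal approximation: (q−m)/√(m(1−m)/s) ≈ z_{0.9} = 1.28, so s ≈ 0.42·0.58·(1.28)²/(0.49−0.42)² = 81.6.
At s = 81.6: P(θ<0.49) ≈ 0.899. Adjusting to match 0.9 gives s ≈ 82.29.
So α = 0.42·82.29 ≈ 34.56, β = 0.58·82.29 ≈ 47.73.

α ≈ 34.56, β ≈ 47.73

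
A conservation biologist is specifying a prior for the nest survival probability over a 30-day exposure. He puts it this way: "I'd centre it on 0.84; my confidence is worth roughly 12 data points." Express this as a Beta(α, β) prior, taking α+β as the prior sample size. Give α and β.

Under the effective-sample-size interpretation, Beta(α, β) has prior mean α/(α+β) and prior sample size α+β.
So α+β = 12 and α/(α+β) = 0.84, giving α = 0.84·12 = 10.08 and β = 12 − 10.08 = 1.92.

α = 10.08, β = 1.92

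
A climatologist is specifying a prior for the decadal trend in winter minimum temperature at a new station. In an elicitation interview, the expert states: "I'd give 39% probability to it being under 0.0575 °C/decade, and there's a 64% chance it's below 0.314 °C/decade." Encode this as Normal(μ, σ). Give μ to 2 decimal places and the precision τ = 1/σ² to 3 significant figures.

The p-quantile of Normal(μ,σ) is μ + z_p·σ, with z_{0.39} = -0.2793 and z_{0.64} = 0.3585.
Eliminate σ: μ = (z₂·x₁ − z₁·x₂)/(z₂ − z₁) = (0.3585·0.0575 − (-0.2793)·0.314)/0.6378 = 0.17.
Then σ = (x₂ − x₁)/(z₂ − z₁) = (0.314 − 0.0575)/0.6378 = 0.40.
Precision τ = 1/σ² = 1/0.4022² = 6.18.

μ = 0.17, τ = 6.18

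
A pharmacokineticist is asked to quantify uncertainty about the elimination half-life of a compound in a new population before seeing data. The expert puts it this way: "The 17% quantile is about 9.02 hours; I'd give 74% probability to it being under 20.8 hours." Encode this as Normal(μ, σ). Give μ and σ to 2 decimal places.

μ = 16.06, σ = 7.37

The p-quantile of Normal(μ,σ) is μ + z_p·σ, with z_{0.17} = -0.9542 and z_{0.74} = 0.6433.
Eliminate σ: μ = (z₂·x₁ − z₁·x₂)/(z₂ − z₁) = (0.6433·9.02 − (-0.9542)·20.8)/1.598 = 16.06.
Then σ = (x₂ − x₁)/(z₂ − z₁) = (20.8 − 9.02)/1.598 = 7.37.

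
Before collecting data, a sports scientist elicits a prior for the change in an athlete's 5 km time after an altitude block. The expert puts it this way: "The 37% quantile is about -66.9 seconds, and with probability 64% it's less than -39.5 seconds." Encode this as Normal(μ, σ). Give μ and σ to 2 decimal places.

μ = -53.73, σ = 39.69

For Normal(μ,σ), the p-quantile is μ + z_p·σ. Here z_{0.37} = -0.3319, z_{0.64} = 0.3585.
So -66.9 = μ − 0.3319σ and -39.5 = μ + 0.3585σ.
Subtracting: σ = (-39.5 − -66.9)/(0.3585 − (-0.3319)) = 39.69.
Then μ = -66.9 − (-0.3319)·39.69 = -53.73.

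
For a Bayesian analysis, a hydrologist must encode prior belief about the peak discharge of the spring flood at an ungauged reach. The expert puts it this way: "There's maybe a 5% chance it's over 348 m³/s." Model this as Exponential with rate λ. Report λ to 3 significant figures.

λ ≈ 0.00861

P(T > 348.0) = e^(−λ·348.0) = 0.05, so λ = −ln(0.05)/348.0 = 0.00861.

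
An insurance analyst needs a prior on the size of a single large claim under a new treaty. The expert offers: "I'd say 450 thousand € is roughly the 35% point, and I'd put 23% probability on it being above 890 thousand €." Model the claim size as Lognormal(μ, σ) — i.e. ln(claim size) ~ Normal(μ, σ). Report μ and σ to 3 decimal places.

If T ~ Lognormal(μ,σ) then ln T ~ Normal(μ,σ), so the p-quantile of ln T is μ + z_p·σ.
ln(450) = 6.109 and ln(890) = 6.791; z_{0.35} = -0.3853, z_{0.77} = 0.7388.
σ = (6.791 − 6.109)/(0.7388 − (-0.3853)) = 0.607.
μ = 6.109 − (-0.3853)·0.607 = 6.343.

μ ≈ 6.343, σ ≈ 0.607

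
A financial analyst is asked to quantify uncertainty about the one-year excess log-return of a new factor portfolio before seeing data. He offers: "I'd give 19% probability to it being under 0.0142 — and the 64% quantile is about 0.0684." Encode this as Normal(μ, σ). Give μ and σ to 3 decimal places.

μ = 0.053, σ = 0.044

The p-quantile of Normal(μ,σ) is μ + z_p·σ, with z_{0.19} = -0.8779 and z_{0.64} = 0.3585.
Eliminate σ: μ = (z₂·x₁ − z₁·x₂)/(z₂ − z₁) = (0.3585·0.0142 − (-0.8779)·0.0684)/1.236 = 0.053.
Then σ = (x₂ − x₁)/(z₂ − z₁) = (0.0684 − 0.0142)/1.236 = 0.044.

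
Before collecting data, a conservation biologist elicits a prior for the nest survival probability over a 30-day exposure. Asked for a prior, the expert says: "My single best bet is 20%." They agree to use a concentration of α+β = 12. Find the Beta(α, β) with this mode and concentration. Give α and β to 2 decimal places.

α = 3.00, β = 9.00

For α,β > 1 the Beta mode is (α−1)/(α+β−2). With α+β = 12, the mode is (α−1)/10.
Set (α−1)/10 = 0.2 → α = 1 + 0.2·10 = 3.00.
β = 12 − α = 9.00.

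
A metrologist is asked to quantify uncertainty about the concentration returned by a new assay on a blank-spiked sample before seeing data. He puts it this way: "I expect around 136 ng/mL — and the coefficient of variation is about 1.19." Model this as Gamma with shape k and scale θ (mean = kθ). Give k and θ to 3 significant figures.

For Gamma(k, scale θ): mean = kθ, variance = kθ², so CV = 1/√k.
CV = 1.19, hence k = 1/CV² = 0.706.
Then θ = mean/k = 136/0.706 = 193.

k ≈ 0.706, θ ≈ 193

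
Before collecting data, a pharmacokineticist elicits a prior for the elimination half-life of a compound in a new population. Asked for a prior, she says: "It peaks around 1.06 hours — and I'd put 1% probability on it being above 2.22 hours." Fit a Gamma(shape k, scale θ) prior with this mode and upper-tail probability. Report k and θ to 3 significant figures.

k ≈ 9.91, θ ≈ 0.119

Gamma(k,θ) with k>1 has mode (k−1)θ, so θ = 1.06/(k−1).
Need P(X < 2.22) = 0.99 with θ tied to k this way. Start at k = 2, θ = 1.06: P(X<2.22) ≈ 0.619.
Too low — raise k to concentrate. Iterating converges to k ≈ 9.91.
Then θ = 1.06/(9.91−1) ≈ 0.119.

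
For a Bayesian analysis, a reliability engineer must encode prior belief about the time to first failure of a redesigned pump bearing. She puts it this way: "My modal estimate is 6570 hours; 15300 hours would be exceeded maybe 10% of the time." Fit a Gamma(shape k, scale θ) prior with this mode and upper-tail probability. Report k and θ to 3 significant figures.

k ≈ 3.69, θ ≈ 2440

Gamma(k,θ) with k>1 has mode (k−1)θ, so θ = 6570/(k−1).
Need P(X < 15300) = 0.9 with θ tied to k this way. Start at k = 2, θ = 6570: P(X<15300) ≈ 0.676.
Too low — raise k to concentrate. Iterating converges to k ≈ 3.69.
Then θ = 6570/(3.69−1) ≈ 2440.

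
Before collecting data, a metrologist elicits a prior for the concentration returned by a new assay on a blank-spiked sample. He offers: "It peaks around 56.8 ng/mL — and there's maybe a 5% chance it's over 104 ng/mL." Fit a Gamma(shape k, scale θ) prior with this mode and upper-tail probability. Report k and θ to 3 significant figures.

k ≈ 8.61, θ ≈ 7.46

Gamma(k,θ) with k>1 has mode (k−1)θ, so θ = 56.8/(k−1).
Need P(X < 104) = 0.95 with θ tied to k this way. Start at k = 2, θ = 56.8: P(X<104) ≈ 0.546.
Too low — raise k to concentrate. Iterating converges to k ≈ 8.61.
Then θ = 56.8/(8.61−1) ≈ 7.46.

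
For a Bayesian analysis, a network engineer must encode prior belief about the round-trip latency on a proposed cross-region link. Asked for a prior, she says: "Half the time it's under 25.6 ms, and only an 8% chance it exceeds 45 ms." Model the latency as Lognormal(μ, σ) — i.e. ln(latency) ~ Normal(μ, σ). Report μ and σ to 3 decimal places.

μ ≈ 3.243, σ ≈ 0.401

If T ~ Lognormal(μ,σ) then ln T ~ Normal(μ,σ), so the p-quantile of ln T is μ + z_p·σ.
ln(25.6) = 3.243 and ln(45) = 3.807; z_{0.5} = 0, z_{0.92} = 1.405.
σ = (3.807 − 3.243)/(1.405 − (0)) = 0.401.
μ = 3.243 − (0)·0.401 = 3.243.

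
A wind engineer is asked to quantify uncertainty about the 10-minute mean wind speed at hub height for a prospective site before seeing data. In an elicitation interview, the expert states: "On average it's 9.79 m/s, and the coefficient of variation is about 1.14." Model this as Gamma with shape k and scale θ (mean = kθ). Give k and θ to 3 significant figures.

For Gamma(k, scale θ): mean = kθ, variance = kθ², so CV = 1/√k.
CV = 1.14, hence k = 1/CV² = 0.769.
Then θ = mean/k = 9.79/0.769 = 12.7.

k ≈ 0.769, θ ≈ 12.7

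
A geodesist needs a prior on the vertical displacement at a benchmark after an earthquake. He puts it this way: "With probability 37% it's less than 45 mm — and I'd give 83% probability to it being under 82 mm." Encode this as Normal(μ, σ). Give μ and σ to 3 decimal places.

For Normal(μ,σ), the p-quantile is μ + z_p·σ. Here z_{0.37} = -0.3319, z_{0.83} = 0.9542.
So 45 = μ − 0.3319σ and 82 = μ + 0.9542σ.
Subtracting: σ = (82 − 45)/(0.9542 − (-0.3319)) = 28.771.
Then μ = 45 − (-0.3319)·28.771 = 54.548.

μ = 54.548, σ = 28.771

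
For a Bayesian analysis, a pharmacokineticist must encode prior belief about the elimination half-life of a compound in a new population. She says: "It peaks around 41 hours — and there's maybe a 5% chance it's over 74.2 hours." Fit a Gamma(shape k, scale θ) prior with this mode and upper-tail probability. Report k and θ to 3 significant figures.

k ≈ 8.92, θ ≈ 5.18

Gamma(k,θ) with k>1 has mode (k−1)θ, so θ = 41/(k−1).
Need P(X < 74.2) = 0.95 with θ tied to k this way. Start at k = 2, θ = 41: P(X<74.2) ≈ 0.540.
Too low — raise k to concentrate. Iterating converges to k ≈ 8.92.
Then θ = 41/(8.92−1) ≈ 5.18.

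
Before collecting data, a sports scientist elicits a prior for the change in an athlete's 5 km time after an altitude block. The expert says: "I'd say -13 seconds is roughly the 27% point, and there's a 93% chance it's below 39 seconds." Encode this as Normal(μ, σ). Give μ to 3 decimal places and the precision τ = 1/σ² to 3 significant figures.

μ = 2.257, τ = 0.00161

The p-quantile of Normal(μ,σ) is μ + z_p·σ, with z_{0.27} = -0.6128 and z_{0.93} = 1.476.
Eliminate σ: μ = (z₂·x₁ − z₁·x₂)/(z₂ − z₁) = (1.476·-13 − (-0.6128)·39)/2.089 = 2.257.
Then σ = (x₂ − x₁)/(z₂ − z₁) = (39 − -13)/2.089 = 24.897.
Precision τ = 1/σ² = 1/24.9² = 0.00161.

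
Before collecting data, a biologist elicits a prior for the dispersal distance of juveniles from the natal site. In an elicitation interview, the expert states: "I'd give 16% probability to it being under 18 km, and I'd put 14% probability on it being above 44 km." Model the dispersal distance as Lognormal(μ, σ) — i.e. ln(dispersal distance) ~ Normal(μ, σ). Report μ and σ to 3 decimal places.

If T ~ Lognormal(μ,σ) then ln T ~ Normal(μ,σ), so the p-quantile of ln T is μ + z_p·σ.
ln(18) = 2.89 and ln(44) = 3.784; z_{0.16} = -0.9945, z_{0.86} = 1.08.
σ = (3.784 − 2.89)/(1.08 − (-0.9945)) = 0.431.
μ = 2.89 − (-0.9945)·0.431 = 3.319.

μ ≈ 3.319, σ ≈ 0.431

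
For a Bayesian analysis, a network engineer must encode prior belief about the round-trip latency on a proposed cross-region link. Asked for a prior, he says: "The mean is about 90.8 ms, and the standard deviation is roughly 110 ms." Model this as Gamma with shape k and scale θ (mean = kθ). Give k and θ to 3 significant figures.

k ≈ 0.681, θ ≈ 133

For Gamma(k, scale θ): mean = kθ, variance = kθ², so CV = 1/√k.
CV = SD/mean = 110/90.8 = 1.211, hence k = 1/CV² = 0.681.
Then θ = mean/k = 90.8/0.681 = 133.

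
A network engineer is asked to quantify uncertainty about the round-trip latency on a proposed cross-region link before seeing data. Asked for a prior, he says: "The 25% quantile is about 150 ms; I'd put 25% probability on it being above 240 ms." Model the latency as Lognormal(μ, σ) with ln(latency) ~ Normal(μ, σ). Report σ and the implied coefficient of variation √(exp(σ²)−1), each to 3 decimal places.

σ ≈ 0.348, CV ≈ 0.359

If T ~ Lognormal(μ,σ) then ln T ~ Normal(μ,σ), so the p-quantile of ln T is μ + z_p·σ.
ln(150) = 5.011 and ln(240) = 5.481; z_{0.25} = -0.6745, z_{0.75} = 0.6745.
σ = (5.481 − 5.011)/(0.6745 − (-0.6745)) = 0.348.
μ = 5.011 − (-0.6745)·0.348 = 5.246.
CV = √(exp(σ²)−1) = √(exp(0.1214)−1) = 0.359.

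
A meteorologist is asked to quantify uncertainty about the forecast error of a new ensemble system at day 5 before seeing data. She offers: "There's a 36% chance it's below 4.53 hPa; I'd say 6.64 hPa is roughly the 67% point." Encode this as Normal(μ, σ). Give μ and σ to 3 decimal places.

The p-quantile of Normal(μ,σ) is μ + z_p·σ, with z_{0.36} = -0.3585 and z_{0.67} = 0.4399.
Eliminate σ: μ = (z₂·x₁ − z₁·x₂)/(z₂ − z₁) = (0.4399·4.53 − (-0.3585)·6.64)/0.7984 = 5.477.
Then σ = (x₂ − x₁)/(z₂ − z₁) = (6.64 − 4.53)/0.7984 = 2.643.

μ = 5.477, σ = 2.643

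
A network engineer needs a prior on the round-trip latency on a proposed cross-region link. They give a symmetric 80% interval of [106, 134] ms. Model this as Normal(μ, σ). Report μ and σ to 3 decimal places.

A symmetric 80% interval runs μ ± z·σ with z = 1.282.
Half-width = 14, so σ = 14/1.282 = 10.924.
μ is the interval midpoint, 120.000.

μ = 120.000, σ = 10.924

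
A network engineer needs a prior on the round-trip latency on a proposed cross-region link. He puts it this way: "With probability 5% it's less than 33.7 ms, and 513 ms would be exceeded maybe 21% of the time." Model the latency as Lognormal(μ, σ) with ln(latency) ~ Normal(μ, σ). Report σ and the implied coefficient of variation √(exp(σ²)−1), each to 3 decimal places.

σ ≈ 1.111, CV ≈ 1.560

If T ~ Lognormal(μ,σ) then ln T ~ Normal(μ,σ), so the p-quantile of ln T is μ + z_p·σ.
ln(33.7) = 3.517 and ln(513) = 6.24; z_{0.05} = -1.645, z_{0.79} = 0.8064.
σ = (6.24 − 3.517)/(0.8064 − (-1.645)) = 1.111.
μ = 3.517 − (-1.645)·1.111 = 5.345.
CV = √(exp(σ²)−1) = √(exp(1.2338)−1) = 1.560.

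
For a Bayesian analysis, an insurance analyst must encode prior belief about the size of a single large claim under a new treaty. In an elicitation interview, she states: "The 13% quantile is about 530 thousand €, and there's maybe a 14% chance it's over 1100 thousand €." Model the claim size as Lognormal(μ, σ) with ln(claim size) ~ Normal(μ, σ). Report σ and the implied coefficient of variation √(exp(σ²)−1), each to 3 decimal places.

If T ~ Lognormal(μ,σ) then ln T ~ Normal(μ,σ), so the p-quantile of ln T is μ + z_p·σ.
ln(530) = 6.273 and ln(1100) = 7.003; z_{0.13} = -1.126, z_{0.86} = 1.08.
σ = (7.003 − 6.273)/(1.08 − (-1.126)) = 0.331.
μ = 6.273 − (-1.126)·0.331 = 6.646.
CV = √(exp(σ²)−1) = √(exp(0.1095)−1) = 0.340.

σ ≈ 0.331, CV ≈ 0.340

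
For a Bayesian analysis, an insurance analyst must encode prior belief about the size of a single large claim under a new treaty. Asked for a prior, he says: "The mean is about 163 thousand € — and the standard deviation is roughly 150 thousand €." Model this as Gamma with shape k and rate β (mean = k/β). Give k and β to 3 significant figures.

For Gamma(k, rate β): mean = k/β, variance = k/β², so CV = 1/√k.
CV = SD/mean = 150/163 = 0.9202, hence k = 1/CV² = 1.18.
Then β = k/mean = 1.18/163 = 0.00724.

k ≈ 1.18, β ≈ 0.00724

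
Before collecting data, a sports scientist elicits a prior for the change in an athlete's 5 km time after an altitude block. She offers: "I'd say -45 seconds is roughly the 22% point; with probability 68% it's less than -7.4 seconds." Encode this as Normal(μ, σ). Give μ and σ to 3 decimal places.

The p-quantile of Normal(μ,σ) is μ + z_p·σ, with z_{0.22} = -0.7722 and z_{0.68} = 0.4677.
Eliminate σ: μ = (z₂·x₁ − z₁·x₂)/(z₂ − z₁) = (0.4677·-45 − (-0.7722)·-7.4)/1.24 = -21.583.
Then σ = (x₂ − x₁)/(z₂ − z₁) = (-7.4 − -45)/1.24 = 30.325.

μ = -21.583, σ = 30.325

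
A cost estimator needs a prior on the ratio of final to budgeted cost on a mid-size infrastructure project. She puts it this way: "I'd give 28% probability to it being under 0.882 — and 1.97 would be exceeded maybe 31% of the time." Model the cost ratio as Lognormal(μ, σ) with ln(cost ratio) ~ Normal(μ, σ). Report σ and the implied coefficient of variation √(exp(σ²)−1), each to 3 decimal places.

σ ≈ 0.745, CV ≈ 0.861

If T ~ Lognormal(μ,σ) then ln T ~ Normal(μ,σ), so the p-quantile of ln T is μ + z_p·σ.
ln(0.882) = -0.1256 and ln(1.97) = 0.678; z_{0.28} = -0.5828, z_{0.69} = 0.4959.
σ = (0.678 − -0.1256)/(0.4959 − (-0.5828)) = 0.745.
μ = -0.1256 − (-0.5828)·0.745 = 0.309.
CV = √(exp(σ²)−1) = √(exp(0.5550)−1) = 0.861.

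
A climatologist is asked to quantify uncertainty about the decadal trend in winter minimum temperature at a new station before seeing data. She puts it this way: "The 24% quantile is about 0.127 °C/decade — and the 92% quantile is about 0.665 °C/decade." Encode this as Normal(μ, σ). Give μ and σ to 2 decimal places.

μ = 0.31, σ = 0.25

The p-quantile of Normal(μ,σ) is μ + z_p·σ, with z_{0.24} = -0.7063 and z_{0.92} = 1.405.
Eliminate σ: μ = (z₂·x₁ − z₁·x₂)/(z₂ − z₁) = (1.405·0.127 − (-0.7063)·0.665)/2.111 = 0.31.
Then σ = (x₂ − x₁)/(z₂ − z₁) = (0.665 − 0.127)/2.111 = 0.25.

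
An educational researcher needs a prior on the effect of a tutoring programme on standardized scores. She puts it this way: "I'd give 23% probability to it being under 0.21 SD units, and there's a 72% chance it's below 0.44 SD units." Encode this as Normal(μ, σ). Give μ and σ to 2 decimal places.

For Normal(μ,σ), the p-quantile is μ + z_p·σ. Here z_{0.23} = -0.7388, z_{0.72} = 0.5828.
So 0.21 = μ − 0.7388σ and 0.44 = μ + 0.5828σ.
Subtracting: σ = (0.44 − 0.21)/(0.5828 − (-0.7388)) = 0.17.
Then μ = 0.21 − (-0.7388)·0.17 = 0.34.

μ = 0.34, σ = 0.17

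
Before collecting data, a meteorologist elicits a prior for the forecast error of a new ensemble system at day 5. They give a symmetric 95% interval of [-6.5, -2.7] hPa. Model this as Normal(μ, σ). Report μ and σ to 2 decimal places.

A symmetric 95% interval runs μ ± z·σ with z = 1.96.
Half-width = 1.9, so σ = 1.9/1.96 = 0.97.
μ is the interval midpoint, -4.60.

μ = -4.60, σ = 0.97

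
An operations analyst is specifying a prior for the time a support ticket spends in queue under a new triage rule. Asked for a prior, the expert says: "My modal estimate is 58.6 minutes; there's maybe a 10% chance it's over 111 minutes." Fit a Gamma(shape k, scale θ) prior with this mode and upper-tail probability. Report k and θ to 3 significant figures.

Gamma(k,θ) with k>1 has mode (k−1)θ, so θ = 58.6/(k−1).
Need P(X < 111) = 0.9 with θ tied to k this way. Start at k = 2, θ = 58.6: P(X<111) ≈ 0.565.
Too low — raise k to concentrate. Iterating converges to k ≈ 5.68.
Then θ = 58.6/(5.68−1) ≈ 12.5.

k ≈ 5.68, θ ≈ 12.5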